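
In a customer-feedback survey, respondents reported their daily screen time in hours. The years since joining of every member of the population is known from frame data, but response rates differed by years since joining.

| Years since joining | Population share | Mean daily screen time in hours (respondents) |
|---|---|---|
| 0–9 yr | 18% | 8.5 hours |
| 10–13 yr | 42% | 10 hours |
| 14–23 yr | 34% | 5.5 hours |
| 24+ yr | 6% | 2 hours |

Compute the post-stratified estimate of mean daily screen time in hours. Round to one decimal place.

7.7

Weight each group's respondent value by its population share:
  0–9 yr: 0.18 × 8.5 = 1.53
  10–13 yr: 0.42 × 10 = 4.2
  14–23 yr: 0.34 × 5.5 = 1.87
  24+ yr: 0.06 × 2 = 0.12
Post-stratified estimate = 7.72 → 7.7.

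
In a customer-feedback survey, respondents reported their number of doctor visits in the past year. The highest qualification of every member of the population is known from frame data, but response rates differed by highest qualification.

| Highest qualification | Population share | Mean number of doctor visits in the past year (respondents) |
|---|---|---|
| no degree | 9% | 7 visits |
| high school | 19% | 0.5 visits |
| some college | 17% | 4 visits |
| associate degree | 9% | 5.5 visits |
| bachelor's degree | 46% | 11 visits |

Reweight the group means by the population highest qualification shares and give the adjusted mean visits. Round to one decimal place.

7.0

Post-stratification weights by population share, not respondent share:
  no degree: 0.09 × 7 = 0.63
  high school: 0.19 × 0.5 = 0.095
  some college: 0.17 × 4 = 0.68
  associate degree: 0.09 × 5.5 = 0.495
  bachelor's degree: 0.46 × 11 = 5.06
Post-stratified estimate = 6.96 → 7.0.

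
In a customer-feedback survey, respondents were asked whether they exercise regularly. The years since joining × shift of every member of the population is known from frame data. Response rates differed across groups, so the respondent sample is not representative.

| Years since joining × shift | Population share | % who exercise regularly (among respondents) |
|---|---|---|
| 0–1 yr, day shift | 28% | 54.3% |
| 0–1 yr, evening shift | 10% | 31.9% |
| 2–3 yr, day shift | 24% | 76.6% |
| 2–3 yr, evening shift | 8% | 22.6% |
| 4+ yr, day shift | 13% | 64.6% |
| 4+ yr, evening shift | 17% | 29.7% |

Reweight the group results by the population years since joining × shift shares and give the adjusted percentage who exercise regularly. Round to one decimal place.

Post-stratification weights by population share, not respondent share:
  0–1 yr, day shift: 0.28 × 54.3 = 15.204
  0–1 yr, evening shift: 0.1 × 31.9 = 3.19
  2–3 yr, day shift: 0.24 × 76.6 = 18.384
  2–3 yr, evening shift: 0.08 × 22.6 = 1.808
  4+ yr, day shift: 0.13 × 64.6 = 8.398
  4+ yr, evening shift: 0.17 × 29.7 = 5.049
Post-stratified estimate = 52.033 → 52.0%.

52.0%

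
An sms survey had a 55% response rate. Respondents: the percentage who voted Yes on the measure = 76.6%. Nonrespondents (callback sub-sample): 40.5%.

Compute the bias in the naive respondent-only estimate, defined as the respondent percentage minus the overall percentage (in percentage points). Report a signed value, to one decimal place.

Nonresponse fraction = 1 − 0.55 = 0.45.
Bias = (nonresponse fraction) × (respondent percentage − nonrespondent percentage)
     = 0.45 × (76.6 − 40.5) = 0.45 × 36.1 = 16.245.

+16.2 percentage points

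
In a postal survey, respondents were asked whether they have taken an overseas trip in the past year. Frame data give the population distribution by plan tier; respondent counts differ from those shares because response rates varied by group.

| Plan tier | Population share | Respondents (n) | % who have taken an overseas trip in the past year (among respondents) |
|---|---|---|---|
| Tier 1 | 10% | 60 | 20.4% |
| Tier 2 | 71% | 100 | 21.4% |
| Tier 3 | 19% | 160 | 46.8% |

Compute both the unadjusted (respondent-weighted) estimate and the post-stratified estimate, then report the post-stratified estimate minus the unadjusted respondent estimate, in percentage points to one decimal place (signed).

-7.8 percentage points

Unadjusted (pooled respondent) estimate weights by respondent counts:
  (60/320)×20.4 + (100/320)×21.4 + (160/320)×46.8 = 33.9125%
Post-stratifying to population shares instead:
  0.1×20.4 + 0.71×21.4 + 0.19×46.8 = 26.126%
Difference = 26.126 − 33.9125 = -7.7865 pp.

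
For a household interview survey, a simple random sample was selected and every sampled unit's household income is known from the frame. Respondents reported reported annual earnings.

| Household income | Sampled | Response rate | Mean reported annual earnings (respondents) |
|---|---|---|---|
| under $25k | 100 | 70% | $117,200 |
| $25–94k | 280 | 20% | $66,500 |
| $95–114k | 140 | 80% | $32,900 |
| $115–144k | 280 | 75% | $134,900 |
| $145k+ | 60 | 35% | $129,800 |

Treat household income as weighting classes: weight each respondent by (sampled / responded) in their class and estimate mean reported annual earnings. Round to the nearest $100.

$93,600

Inverse-response-rate weighting restores each class to its sampled count, so class totals weight by n_sampled:
  under $25k: 100 × 117,200 = 11,720,000
  $25–94k: 280 × 66,500 = 18,620,000
  $95–114k: 140 × 32,900 = 4,606,000
  $115–144k: 280 × 134,900 = 37,772,000
  $145k+: 60 × 129,800 = 7,788,000
Adjusted estimate = 80,506,000 / 860 = 93611.6 → $93,600.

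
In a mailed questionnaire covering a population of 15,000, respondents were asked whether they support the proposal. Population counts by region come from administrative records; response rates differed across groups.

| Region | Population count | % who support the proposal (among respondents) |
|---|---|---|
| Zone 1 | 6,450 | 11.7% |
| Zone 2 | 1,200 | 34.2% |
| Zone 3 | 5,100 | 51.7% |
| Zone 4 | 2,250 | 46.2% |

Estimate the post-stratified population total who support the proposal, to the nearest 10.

4,840

Each cell contributes its population count × the respondent rate:
  Zone 1: 6,450 × 11.7% = 754.65
  Zone 2: 1,200 × 34.2% = 410.4
  Zone 3: 5,100 × 51.7% = 2636.7
  Zone 4: 2,250 × 46.2% = 1039.5
Estimated total = 4841.25 → 4,840.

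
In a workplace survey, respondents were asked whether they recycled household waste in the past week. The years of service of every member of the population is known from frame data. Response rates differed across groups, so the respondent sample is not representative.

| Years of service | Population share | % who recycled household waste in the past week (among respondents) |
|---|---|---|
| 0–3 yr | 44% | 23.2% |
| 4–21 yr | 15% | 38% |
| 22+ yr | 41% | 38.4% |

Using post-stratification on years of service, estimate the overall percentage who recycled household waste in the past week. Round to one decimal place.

Each cell contributes population-share × respondent value:
  0–3 yr: 0.44 × 23.2 = 10.208
  4–21 yr: 0.15 × 38 = 5.7
  22+ yr: 0.41 × 38.4 = 15.744
Post-stratified estimate = 31.652 → 31.7%.

31.7%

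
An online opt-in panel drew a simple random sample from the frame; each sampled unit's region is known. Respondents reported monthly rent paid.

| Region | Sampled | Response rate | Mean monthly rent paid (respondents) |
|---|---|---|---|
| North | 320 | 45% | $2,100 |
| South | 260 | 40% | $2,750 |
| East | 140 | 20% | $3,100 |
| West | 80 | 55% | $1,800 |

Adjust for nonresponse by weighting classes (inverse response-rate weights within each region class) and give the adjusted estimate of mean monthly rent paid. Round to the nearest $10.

Inverse-response-rate weighting restores each class to its sampled count, so class totals weight by n_sampled:
  North: 320 × 2100 = 672,000
  South: 260 × 2750 = 715,000
  East: 140 × 3100 = 434,000
  West: 80 × 1800 = 144,000
Adjusted estimate = 1,965,000 / 800 = 2456.25 → $2,460.

$2,460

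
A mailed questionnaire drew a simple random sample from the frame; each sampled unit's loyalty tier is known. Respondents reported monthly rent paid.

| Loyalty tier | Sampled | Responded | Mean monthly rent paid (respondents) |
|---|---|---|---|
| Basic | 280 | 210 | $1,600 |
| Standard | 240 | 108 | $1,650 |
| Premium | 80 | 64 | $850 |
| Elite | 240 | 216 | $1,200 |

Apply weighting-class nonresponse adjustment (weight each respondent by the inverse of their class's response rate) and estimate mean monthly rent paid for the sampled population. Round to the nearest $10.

Response rates by class: Basic 210/280 = 75%, Standard 108/240 = 45%, Premium 64/80 = 80%, Elite 216/240 = 90%.
Inverse-response-rate weighting restores each class to its sampled count, so class totals weight by n_sampled:
  Basic: 280 × 1600 = 448,000
  Standard: 240 × 1650 = 396,000
  Premium: 80 × 850 = 68,000
  Elite: 240 × 1200 = 288,000
Adjusted estimate = 1,200,000 / 840 = 1428.57 → $1,430.

$1,430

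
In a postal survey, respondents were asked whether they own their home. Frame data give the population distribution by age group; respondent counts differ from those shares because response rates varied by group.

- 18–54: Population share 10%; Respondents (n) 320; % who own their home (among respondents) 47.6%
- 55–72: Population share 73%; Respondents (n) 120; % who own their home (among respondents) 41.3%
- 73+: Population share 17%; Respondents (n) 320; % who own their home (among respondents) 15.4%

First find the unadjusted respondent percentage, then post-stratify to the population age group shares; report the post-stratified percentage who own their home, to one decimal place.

37.5%

Without adjustment, the pooled respondent share is:
  (320/760)×47.6 + (120/760)×41.3 + (320/760)×15.4 = 33.0474%
Post-stratified estimate weights by population shares:
  0.1×47.6 + 0.73×41.3 + 0.17×15.4 = 37.527%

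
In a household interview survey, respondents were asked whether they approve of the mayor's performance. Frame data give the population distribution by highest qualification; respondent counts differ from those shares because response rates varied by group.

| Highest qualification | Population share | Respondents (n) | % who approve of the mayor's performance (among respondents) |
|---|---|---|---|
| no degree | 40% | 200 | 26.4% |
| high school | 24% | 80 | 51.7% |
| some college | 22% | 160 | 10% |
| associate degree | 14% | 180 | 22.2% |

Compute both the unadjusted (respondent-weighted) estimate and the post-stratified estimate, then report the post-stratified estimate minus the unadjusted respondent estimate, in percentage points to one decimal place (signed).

Unadjusted (pooled respondent) estimate weights by respondent counts:
  (200/620)×26.4 + (80/620)×51.7 + (160/620)×10 + (180/620)×22.2 = 24.2129%
Post-stratified estimate weights by population shares:
  0.4×26.4 + 0.24×51.7 + 0.22×10 + 0.14×22.2 = 28.276%
Difference = 28.276 − 24.2129 = 4.0631 pp.

+4.1 percentage points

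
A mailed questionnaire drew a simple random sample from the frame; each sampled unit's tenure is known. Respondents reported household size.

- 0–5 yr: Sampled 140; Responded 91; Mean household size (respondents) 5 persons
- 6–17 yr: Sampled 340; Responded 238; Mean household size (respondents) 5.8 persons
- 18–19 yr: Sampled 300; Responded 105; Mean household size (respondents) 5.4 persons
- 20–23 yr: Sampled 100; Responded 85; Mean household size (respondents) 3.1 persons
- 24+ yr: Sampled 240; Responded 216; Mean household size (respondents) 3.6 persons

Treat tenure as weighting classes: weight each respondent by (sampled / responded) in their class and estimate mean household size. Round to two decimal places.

4.88

Class response rates: 0–5 yr 91/140 = 65%, 6–17 yr 238/340 = 70%, 18–19 yr 105/300 = 35%, 20–23 yr 85/100 = 85%, 24+ yr 216/240 = 90%.
Inverse-response-rate weighting restores each class to its sampled count, so class totals weight by n_sampled:
  0–5 yr: 140 × 5 = 700
  6–17 yr: 340 × 5.8 = 1972
  18–19 yr: 300 × 5.4 = 1620
  20–23 yr: 100 × 3.1 = 310
  24+ yr: 240 × 3.6 = 864
Adjusted estimate = 5466 / 1,120 = 4.88036 → 4.88.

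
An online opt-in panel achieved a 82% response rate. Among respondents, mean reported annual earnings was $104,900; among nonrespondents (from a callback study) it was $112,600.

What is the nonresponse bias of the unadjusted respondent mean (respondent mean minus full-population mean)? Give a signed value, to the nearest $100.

Nonresponse fraction = 1 − 0.82 = 0.18.
Bias = (nonresponse fraction) × (respondent mean − nonrespondent mean)
     = 0.18 × (104,900 − 112,600) = 0.18 × -7700 = -1386.

-$1,400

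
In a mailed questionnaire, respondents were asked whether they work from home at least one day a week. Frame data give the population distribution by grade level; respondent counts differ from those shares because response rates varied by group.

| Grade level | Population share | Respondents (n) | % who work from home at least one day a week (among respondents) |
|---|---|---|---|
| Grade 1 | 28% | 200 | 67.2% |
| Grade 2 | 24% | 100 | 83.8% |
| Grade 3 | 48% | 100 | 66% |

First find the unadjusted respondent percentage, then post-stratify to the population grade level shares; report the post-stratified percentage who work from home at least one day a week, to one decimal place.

70.6%

Without adjustment, the pooled respondent share is:
  (200/400)×67.2 + (100/400)×83.8 + (100/400)×66 = 71.05%
Post-stratified estimate weights by population shares:
  0.28×67.2 + 0.24×83.8 + 0.48×66 = 70.608%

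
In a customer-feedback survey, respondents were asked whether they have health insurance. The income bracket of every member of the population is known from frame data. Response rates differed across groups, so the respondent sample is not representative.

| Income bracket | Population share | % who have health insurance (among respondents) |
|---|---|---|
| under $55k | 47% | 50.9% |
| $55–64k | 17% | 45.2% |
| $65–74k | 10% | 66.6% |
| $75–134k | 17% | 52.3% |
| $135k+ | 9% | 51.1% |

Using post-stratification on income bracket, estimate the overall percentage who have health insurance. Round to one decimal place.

51.8%

Post-stratification weights by population share, not respondent share:
  under $55k: 0.47 × 50.9 = 23.923
  $55–64k: 0.17 × 45.2 = 7.684
  $65–74k: 0.1 × 66.6 = 6.66
  $75–134k: 0.17 × 52.3 = 8.891
  $135k+: 0.09 × 51.1 = 4.599
Post-stratified estimate = 51.757 → 51.8%.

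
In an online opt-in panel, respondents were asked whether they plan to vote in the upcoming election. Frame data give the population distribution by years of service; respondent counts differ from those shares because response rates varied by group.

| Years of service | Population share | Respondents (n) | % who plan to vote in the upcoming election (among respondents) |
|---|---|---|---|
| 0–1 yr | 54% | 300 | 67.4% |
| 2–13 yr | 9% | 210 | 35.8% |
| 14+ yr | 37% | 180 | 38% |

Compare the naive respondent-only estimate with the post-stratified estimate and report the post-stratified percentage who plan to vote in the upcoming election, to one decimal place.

53.7%

Without adjustment, the pooled respondent share is:
  (300/690)×67.4 + (210/690)×35.8 + (180/690)×38 = 50.113%
Post-stratified estimate weights by population shares:
  0.54×67.4 + 0.09×35.8 + 0.37×38 = 53.678%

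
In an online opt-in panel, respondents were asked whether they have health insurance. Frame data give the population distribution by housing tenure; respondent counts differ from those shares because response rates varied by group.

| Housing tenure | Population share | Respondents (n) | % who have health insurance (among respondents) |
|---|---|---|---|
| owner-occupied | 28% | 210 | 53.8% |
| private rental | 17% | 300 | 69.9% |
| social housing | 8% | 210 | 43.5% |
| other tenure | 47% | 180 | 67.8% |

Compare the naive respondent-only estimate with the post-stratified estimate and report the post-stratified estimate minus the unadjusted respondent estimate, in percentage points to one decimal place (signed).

Unadjusted (pooled respondent) estimate weights by respondent counts:
  (210/900)×53.8 + (300/900)×69.9 + (210/900)×43.5 + (180/900)×67.8 = 59.5633%
Post-stratified estimate weights by population shares:
  0.28×53.8 + 0.17×69.9 + 0.08×43.5 + 0.47×67.8 = 62.293%
Difference = 62.293 − 59.5633 = 2.7297 pp.

+2.7 percentage points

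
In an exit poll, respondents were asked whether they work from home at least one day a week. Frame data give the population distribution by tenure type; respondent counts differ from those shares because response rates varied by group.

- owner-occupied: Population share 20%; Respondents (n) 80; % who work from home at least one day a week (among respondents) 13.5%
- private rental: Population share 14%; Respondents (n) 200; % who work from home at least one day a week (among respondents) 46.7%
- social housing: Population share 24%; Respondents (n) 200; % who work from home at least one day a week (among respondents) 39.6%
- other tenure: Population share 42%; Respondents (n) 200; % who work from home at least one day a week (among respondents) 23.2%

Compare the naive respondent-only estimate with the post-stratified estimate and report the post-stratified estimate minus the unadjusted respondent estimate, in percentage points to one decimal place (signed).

Without adjustment, the pooled respondent share is:
  (80/680)×13.5 + (200/680)×46.7 + (200/680)×39.6 + (200/680)×23.2 = 33.7941%
Reweighting by population tenure type shares:
  0.2×13.5 + 0.14×46.7 + 0.24×39.6 + 0.42×23.2 = 28.486%
Difference = 28.486 − 33.7941 = -5.3081 pp.

-5.3 percentage points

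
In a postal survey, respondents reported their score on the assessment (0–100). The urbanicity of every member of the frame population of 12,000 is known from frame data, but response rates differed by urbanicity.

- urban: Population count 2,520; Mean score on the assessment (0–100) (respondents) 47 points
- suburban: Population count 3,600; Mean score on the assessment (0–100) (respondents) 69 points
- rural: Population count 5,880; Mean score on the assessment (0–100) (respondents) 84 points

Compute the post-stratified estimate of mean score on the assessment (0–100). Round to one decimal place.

71.7

Weight each group's respondent value by its population share:
  urban: (2,520/12,000) × 47 = 9.87
  suburban: (3,600/12,000) × 69 = 20.7
  rural: (5,880/12,000) × 84 = 41.16
Post-stratified estimate = 71.73 → 71.7.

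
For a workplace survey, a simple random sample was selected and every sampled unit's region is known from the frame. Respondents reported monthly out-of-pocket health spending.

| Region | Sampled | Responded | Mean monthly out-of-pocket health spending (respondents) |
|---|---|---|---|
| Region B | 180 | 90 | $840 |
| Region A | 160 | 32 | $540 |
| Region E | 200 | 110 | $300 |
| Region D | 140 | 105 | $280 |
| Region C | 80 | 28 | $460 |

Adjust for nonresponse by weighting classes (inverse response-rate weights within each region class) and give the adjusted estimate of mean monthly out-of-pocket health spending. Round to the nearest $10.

Response rates by class: Region B 90/180 = 50%, Region A 32/160 = 20%, Region E 110/200 = 55%, Region D 105/140 = 75%, Region C 28/80 = 35%.
Weighting each respondent by the inverse class response rate inflates each class back to its sampled size, so the class weight is n_sampled:
  Region B: 180 × 840 = 151,200
  Region A: 160 × 540 = 86,400
  Region E: 200 × 300 = 60,000
  Region D: 140 × 280 = 39,200
  Region C: 80 × 460 = 36,800
Adjusted estimate = 373,600 / 760 = 491.579 → $490.

$490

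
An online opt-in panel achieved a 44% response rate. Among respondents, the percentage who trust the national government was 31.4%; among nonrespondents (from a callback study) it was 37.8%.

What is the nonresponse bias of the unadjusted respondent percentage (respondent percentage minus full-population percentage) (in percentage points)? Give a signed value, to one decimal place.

Nonresponse fraction = 1 − 0.44 = 0.56.
Bias = (nonresponse fraction) × (respondent percentage − nonrespondent percentage)
     = 0.56 × (31.4 − 37.8) = 0.56 × -6.4 = -3.584.

-3.6 percentage points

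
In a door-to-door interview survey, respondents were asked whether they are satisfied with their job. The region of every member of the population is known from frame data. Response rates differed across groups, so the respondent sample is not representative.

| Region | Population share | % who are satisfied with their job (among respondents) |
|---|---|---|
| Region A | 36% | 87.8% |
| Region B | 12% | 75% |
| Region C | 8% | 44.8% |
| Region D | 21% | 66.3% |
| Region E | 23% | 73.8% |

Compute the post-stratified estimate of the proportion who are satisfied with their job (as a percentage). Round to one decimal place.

Reweight to the known region distribution:
  Region A: 0.36 × 87.8 = 31.608
  Region B: 0.12 × 75 = 9
  Region C: 0.08 × 44.8 = 3.584
  Region D: 0.21 × 66.3 = 13.923
  Region E: 0.23 × 73.8 = 16.974
Post-stratified estimate = 75.089 → 75.1%.

75.1%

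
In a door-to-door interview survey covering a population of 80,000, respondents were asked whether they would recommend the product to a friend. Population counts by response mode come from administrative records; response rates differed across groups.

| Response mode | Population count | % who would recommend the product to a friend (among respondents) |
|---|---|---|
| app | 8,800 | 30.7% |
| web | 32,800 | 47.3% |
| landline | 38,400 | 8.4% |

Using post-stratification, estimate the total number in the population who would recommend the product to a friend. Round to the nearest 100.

21,400

Estimated count per cell = population count × respondent percentage:
  app: 8,800 × 30.7% = 2701.6
  web: 32,800 × 47.3% = 15514.4
  landline: 38,400 × 8.4% = 3225.6
Estimated total = 21441.6 → 21,400.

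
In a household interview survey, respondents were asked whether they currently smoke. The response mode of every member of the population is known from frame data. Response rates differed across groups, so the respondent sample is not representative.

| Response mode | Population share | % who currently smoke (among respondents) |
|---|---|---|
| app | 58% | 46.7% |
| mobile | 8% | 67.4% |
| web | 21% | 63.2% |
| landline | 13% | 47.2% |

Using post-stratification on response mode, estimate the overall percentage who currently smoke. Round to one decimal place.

51.9%

Reweight to the known response mode distribution:
  app: 0.58 × 46.7 = 27.086
  mobile: 0.08 × 67.4 = 5.392
  web: 0.21 × 63.2 = 13.272
  landline: 0.13 × 47.2 = 6.136
Post-stratified estimate = 51.886 → 51.9%.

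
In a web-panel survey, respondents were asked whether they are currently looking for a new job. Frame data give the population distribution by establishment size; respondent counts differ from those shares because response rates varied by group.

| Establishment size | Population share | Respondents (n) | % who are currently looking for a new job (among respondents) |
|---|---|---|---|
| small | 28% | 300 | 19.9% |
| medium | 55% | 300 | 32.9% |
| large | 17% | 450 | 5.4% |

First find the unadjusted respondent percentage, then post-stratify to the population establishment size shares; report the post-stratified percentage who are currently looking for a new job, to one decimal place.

Unadjusted (pooled respondent) estimate weights by respondent counts:
  (300/1050)×19.9 + (300/1050)×32.9 + (450/1050)×5.4 = 17.4%
Reweighting by population establishment size shares:
  0.28×19.9 + 0.55×32.9 + 0.17×5.4 = 24.585%

24.6%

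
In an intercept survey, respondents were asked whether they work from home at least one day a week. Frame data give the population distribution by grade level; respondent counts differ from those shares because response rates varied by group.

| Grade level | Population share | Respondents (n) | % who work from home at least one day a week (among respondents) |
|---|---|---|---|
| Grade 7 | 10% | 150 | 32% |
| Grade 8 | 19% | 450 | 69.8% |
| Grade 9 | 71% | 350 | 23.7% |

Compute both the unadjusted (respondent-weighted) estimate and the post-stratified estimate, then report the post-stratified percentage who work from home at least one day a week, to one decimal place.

Unadjusted (pooled respondent) estimate weights by respondent counts:
  (150/950)×32 + (450/950)×69.8 + (350/950)×23.7 = 46.8474%
Post-stratifying to population shares instead:
  0.1×32 + 0.19×69.8 + 0.71×23.7 = 33.289%

33.3%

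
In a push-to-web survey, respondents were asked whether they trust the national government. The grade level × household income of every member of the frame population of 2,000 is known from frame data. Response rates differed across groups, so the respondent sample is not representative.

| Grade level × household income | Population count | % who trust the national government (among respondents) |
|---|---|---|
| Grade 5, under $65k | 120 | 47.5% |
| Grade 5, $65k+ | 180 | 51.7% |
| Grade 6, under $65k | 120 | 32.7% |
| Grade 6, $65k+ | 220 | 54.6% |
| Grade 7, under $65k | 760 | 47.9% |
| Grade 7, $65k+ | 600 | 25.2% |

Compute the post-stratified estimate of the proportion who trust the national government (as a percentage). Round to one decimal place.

Post-stratification weights by population share, not respondent share:
  Grade 5, under $65k: (120/2,000) × 47.5 = 2.85
  Grade 5, $65k+: (180/2,000) × 51.7 = 4.653
  Grade 6, under $65k: (120/2,000) × 32.7 = 1.962
  Grade 6, $65k+: (220/2,000) × 54.6 = 6.006
  Grade 7, under $65k: (760/2,000) × 47.9 = 18.202
  Grade 7, $65k+: (600/2,000) × 25.2 = 7.56
Post-stratified estimate = 41.233 → 41.2%.

41.2%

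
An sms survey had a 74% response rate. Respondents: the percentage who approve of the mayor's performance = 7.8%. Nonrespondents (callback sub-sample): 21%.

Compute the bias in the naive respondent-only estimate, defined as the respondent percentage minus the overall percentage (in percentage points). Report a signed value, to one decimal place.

-3.4 percentage points

Nonresponse fraction = 1 − 0.74 = 0.26.
Bias = (nonresponse fraction) × (respondent percentage − nonrespondent percentage)
     = 0.26 × (7.8 − 21) = 0.26 × -13.2 = -3.432.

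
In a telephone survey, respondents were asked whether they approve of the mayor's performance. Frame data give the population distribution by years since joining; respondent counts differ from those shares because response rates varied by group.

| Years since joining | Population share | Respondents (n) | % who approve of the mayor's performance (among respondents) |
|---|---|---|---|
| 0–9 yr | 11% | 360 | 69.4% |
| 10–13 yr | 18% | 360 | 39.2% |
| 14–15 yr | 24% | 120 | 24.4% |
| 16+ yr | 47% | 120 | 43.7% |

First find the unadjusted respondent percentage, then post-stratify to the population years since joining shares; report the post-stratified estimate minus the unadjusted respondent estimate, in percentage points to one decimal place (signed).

Unadjusted (pooled respondent) estimate weights by respondent counts:
  (360/960)×69.4 + (360/960)×39.2 + (120/960)×24.4 + (120/960)×43.7 = 49.2375%
Reweighting by population years since joining shares:
  0.11×69.4 + 0.18×39.2 + 0.24×24.4 + 0.47×43.7 = 41.085%
Difference = 41.085 − 49.2375 = -8.1525 pp.

-8.2 percentage points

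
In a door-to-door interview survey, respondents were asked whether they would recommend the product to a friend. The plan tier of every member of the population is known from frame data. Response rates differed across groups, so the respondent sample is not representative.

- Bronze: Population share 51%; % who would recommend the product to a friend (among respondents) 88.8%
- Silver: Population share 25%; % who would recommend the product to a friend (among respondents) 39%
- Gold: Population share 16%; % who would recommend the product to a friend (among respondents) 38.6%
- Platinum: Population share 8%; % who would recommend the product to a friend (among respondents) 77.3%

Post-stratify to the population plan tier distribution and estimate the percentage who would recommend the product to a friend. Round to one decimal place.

67.4%

Each cell contributes population-share × respondent value:
  Bronze: 0.51 × 88.8 = 45.288
  Silver: 0.25 × 39 = 9.75
  Gold: 0.16 × 38.6 = 6.176
  Platinum: 0.08 × 77.3 = 6.184
Post-stratified estimate = 67.398 → 67.4%.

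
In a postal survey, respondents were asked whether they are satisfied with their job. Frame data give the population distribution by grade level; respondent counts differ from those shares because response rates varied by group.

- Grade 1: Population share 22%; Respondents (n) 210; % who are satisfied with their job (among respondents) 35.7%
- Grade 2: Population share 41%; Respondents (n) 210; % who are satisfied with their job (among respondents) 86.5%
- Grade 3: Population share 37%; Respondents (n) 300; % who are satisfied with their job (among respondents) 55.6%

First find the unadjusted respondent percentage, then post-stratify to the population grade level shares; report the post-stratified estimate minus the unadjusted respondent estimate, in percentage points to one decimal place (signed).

Without adjustment, the pooled respondent share is:
  (210/720)×35.7 + (210/720)×86.5 + (300/720)×55.6 = 58.8083%
Reweighting by population grade level shares:
  0.22×35.7 + 0.41×86.5 + 0.37×55.6 = 63.891%
Difference = 63.891 − 58.8083 = 5.0827 pp.

+5.1 percentage points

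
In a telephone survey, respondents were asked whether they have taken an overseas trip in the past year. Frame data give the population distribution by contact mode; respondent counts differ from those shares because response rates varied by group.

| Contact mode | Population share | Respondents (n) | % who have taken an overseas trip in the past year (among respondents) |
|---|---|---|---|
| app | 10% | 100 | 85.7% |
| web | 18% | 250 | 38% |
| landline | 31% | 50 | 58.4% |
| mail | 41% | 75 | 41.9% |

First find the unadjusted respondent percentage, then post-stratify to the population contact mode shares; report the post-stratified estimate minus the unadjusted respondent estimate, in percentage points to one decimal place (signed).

Naive respondent-only estimate (weights = respondent counts):
  (100/475)×85.7 + (250/475)×38 + (50/475)×58.4 + (75/475)×41.9 = 50.8053%
Post-stratified estimate weights by population shares:
  0.1×85.7 + 0.18×38 + 0.31×58.4 + 0.41×41.9 = 50.693%
Difference = 50.693 − 50.8053 = -0.1123 pp.

-0.1 percentage points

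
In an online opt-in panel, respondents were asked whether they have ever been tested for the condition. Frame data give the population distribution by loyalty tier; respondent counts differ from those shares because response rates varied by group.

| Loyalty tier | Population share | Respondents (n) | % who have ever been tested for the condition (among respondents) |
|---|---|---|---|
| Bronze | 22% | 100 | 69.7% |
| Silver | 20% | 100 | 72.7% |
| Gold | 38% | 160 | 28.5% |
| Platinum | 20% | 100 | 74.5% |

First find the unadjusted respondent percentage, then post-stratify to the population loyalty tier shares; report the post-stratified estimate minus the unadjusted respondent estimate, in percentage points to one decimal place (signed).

Without adjustment, the pooled respondent share is:
  (100/460)×69.7 + (100/460)×72.7 + (160/460)×28.5 + (100/460)×74.5 = 57.0652%
Post-stratifying to population shares instead:
  0.22×69.7 + 0.2×72.7 + 0.38×28.5 + 0.2×74.5 = 55.604%
Difference = 55.604 − 57.0652 = -1.4612 pp.

-1.5 percentage points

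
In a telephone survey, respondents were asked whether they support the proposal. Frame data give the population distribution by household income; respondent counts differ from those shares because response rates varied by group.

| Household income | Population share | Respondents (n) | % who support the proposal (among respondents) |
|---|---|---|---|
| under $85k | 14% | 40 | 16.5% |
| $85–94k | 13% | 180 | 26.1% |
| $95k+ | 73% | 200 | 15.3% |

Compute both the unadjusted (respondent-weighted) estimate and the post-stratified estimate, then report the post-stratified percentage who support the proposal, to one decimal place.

Naive respondent-only estimate (weights = respondent counts):
  (40/420)×16.5 + (180/420)×26.1 + (200/420)×15.3 = 20.0429%
Post-stratifying to population shares instead:
  0.14×16.5 + 0.13×26.1 + 0.73×15.3 = 16.872%

16.9%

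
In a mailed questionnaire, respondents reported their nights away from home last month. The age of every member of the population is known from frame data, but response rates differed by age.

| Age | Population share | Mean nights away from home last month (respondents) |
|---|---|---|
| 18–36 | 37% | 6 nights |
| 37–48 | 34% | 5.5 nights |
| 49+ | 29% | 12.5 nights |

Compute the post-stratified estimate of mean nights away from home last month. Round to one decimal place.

7.7

Reweight to the known age distribution:
  18–36: 0.37 × 6 = 2.22
  37–48: 0.34 × 5.5 = 1.87
  49+: 0.29 × 12.5 = 3.625
Post-stratified estimate = 7.715 → 7.7.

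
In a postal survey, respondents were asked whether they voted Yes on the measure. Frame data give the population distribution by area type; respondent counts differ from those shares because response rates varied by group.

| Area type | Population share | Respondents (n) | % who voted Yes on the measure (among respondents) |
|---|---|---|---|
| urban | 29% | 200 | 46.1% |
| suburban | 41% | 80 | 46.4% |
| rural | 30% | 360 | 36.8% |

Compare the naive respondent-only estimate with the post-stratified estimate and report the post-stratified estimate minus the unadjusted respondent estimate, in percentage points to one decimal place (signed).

+2.5 percentage points

Naive respondent-only estimate (weights = respondent counts):
  (200/640)×46.1 + (80/640)×46.4 + (360/640)×36.8 = 40.9062%
Reweighting by population area type shares:
  0.29×46.1 + 0.41×46.4 + 0.3×36.8 = 43.433%
Difference = 43.433 − 40.9062 = 2.5267 pp.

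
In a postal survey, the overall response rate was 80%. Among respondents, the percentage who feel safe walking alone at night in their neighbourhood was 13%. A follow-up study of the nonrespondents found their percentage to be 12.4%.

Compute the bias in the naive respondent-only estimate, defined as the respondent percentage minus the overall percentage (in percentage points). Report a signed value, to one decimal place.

+0.1 percentage points

Nonresponse fraction = 1 − 0.8 = 0.2.
Bias = (nonresponse fraction) × (respondent percentage − nonrespondent percentage)
     = 0.2 × (13 − 12.4) = 0.2 × 0.6 = 0.12.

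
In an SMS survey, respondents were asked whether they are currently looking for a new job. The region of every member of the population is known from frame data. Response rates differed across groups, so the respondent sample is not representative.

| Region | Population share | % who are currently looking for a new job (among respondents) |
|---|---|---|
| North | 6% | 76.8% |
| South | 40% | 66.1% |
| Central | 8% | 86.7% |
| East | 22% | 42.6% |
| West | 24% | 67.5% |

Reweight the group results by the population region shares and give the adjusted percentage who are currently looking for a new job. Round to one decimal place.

63.6%

Reweight to the known region distribution:
  North: 0.06 × 76.8 = 4.608
  South: 0.4 × 66.1 = 26.44
  Central: 0.08 × 86.7 = 6.936
  East: 0.22 × 42.6 = 9.372
  West: 0.24 × 67.5 = 16.2
Post-stratified estimate = 63.556 → 63.6%.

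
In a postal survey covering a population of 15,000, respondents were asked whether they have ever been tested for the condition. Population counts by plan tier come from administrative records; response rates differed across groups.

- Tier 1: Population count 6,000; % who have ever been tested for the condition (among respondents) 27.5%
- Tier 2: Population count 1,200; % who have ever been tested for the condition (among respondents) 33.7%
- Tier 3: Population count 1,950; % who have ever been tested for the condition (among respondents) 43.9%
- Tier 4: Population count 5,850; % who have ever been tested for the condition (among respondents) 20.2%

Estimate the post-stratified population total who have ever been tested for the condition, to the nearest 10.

Each cell contributes its population count × the respondent rate:
  Tier 1: 6,000 × 27.5% = 1650
  Tier 2: 1,200 × 33.7% = 404.4
  Tier 3: 1,950 × 43.9% = 856.05
  Tier 4: 5,850 × 20.2% = 1181.7
Estimated total = 4092.15 → 4,090.

4,090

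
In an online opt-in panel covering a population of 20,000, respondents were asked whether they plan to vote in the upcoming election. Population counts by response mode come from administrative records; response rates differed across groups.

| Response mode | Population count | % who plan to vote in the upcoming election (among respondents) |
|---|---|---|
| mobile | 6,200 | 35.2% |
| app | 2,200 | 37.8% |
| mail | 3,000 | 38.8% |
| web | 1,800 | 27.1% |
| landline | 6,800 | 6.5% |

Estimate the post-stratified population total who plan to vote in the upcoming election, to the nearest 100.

Apply each group's respondent rate to its population count:
  mobile: 6,200 × 35.2% = 2182.4
  app: 2,200 × 37.8% = 831.6
  mail: 3,000 × 38.8% = 1164
  web: 1,800 × 27.1% = 487.8
  landline: 6,800 × 6.5% = 442
Estimated total = 5107.8 → 5,100.

5,100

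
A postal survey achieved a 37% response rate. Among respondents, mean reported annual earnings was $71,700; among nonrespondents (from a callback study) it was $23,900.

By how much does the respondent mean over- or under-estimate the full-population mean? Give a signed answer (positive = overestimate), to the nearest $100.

Nonresponse fraction = 1 − 0.37 = 0.63.
Bias = (nonresponse fraction) × (respondent mean − nonrespondent mean)
     = 0.63 × (71,700 − 23,900) = 0.63 × 47,800 = 30,114.

+$30,100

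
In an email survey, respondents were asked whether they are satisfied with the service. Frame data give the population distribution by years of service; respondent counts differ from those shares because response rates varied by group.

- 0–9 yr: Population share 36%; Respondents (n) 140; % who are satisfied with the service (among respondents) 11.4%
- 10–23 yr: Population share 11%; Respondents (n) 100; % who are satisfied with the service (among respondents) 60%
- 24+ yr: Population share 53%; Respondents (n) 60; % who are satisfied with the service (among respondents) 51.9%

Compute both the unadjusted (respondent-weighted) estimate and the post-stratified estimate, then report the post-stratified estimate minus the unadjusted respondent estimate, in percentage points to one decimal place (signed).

Without adjustment, the pooled respondent share is:
  (140/300)×11.4 + (100/300)×60 + (60/300)×51.9 = 35.7%
Post-stratifying to population shares instead:
  0.36×11.4 + 0.11×60 + 0.53×51.9 = 38.211%
Difference = 38.211 − 35.7 = 2.511 pp.

+2.5 percentage points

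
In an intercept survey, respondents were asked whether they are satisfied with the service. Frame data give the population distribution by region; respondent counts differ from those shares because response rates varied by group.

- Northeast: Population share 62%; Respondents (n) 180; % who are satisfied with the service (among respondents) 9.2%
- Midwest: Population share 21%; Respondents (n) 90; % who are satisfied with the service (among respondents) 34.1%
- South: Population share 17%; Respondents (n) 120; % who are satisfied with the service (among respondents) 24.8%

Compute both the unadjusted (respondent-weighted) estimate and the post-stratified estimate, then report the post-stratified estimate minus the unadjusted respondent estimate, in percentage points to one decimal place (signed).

-2.7 percentage points

Without adjustment, the pooled respondent share is:
  (180/390)×9.2 + (90/390)×34.1 + (120/390)×24.8 = 19.7462%
Reweighting by population region shares:
  0.62×9.2 + 0.21×34.1 + 0.17×24.8 = 17.081%
Difference = 17.081 − 19.7462 = -2.6652 pp.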